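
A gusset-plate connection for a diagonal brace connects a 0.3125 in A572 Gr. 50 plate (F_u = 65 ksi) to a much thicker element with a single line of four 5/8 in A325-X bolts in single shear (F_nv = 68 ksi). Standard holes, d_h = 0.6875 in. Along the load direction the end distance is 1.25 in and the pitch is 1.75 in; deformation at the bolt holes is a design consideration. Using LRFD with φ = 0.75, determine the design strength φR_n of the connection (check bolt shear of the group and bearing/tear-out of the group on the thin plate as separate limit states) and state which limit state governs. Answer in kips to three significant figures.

Bolt shear: A_b = π·0.625²/4 = 0.3068 in²; R_n = 68 × 0.3068 × 4 × 1 = 83.45 kips → 0.75 × 83.45 = 62.6 kips.
Bearing (1.2 l_c t F_u ≤ 2.4 d t F_u): upper limit = 2.4·0.625·0.3125·65 = 30.47 kips.
  Edge l_c = 1.25 − 0.6875/2 = 0.9062 → r_n = 22.09 kips; interior l_c = 1.75 − 0.6875 = 1.062 → r_n = 25.9 kips.
  R_n,bearing = 1·22.09 + 3·25.9 = 99.79 kips → 0.75 × 99.79 = 74.8 kips.
Bolt shear governs: 62.6 kips.

62.6 kips (bolt shear governs)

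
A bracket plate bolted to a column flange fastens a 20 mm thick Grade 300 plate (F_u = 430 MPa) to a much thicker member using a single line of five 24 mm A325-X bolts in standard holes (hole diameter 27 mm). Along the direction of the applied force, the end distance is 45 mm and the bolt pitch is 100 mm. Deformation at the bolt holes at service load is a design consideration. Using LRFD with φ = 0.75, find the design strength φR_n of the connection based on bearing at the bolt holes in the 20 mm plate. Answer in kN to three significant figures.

Per bolt r_n = 1.2 l_c t F_u ≤ 2.4 d t F_u; upper limit = 2.4 × 24 × 20 × 430 / 1000 = 495.4 kN.
Edge bolt: l_c = 45 − 27/2 = 31.5 mm → 1.2 × 31.5 × 20 × 430 / 1000 = 325.1 → r_n = 325.1 kN.
Interior bolts: l_c = 100 − 27 = 73 mm → 1.2 × 73 × 20 × 430 / 1000 = 753.4 → r_n = 495.4 kN.
R_n = 1 × 325.1 + 4 × 495.4 = 2307 kN.
Design strength φR_n = 0.75 × 2307 = 1730 kN.

1730 kN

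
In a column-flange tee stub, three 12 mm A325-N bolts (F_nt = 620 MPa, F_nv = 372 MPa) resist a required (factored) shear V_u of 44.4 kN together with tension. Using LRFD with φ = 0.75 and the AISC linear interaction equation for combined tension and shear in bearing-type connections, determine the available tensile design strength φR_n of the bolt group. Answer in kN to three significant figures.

A_b = π·12²/4 = 113.1 mm²; f_rv = 44.4 × 1000 / (3 × 113.1) = 130.9 MPa.
F'_nt = 1.3 F_nt − (F_nt / φF_nv) f_rv = 1.3·620 − (620/(0.75·372))·130.9 = 515.2 MPa, capped at F_nt → F'_nt = 515.2 MPa.
R_n = F'_nt · A_b · n = 515.2 × 113.1 × 3 / 1000 = 174.8 kN.
Design strength φR_n = 0.75 × 174.8 = 131 kN.

131 kN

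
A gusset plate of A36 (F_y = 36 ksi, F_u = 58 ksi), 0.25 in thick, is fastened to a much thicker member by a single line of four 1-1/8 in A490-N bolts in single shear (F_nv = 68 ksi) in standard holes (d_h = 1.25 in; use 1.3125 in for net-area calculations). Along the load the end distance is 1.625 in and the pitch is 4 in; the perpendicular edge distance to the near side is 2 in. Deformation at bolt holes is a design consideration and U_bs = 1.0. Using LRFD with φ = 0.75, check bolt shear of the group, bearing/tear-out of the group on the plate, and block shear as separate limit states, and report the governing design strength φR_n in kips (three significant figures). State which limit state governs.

69.8 kips (block shear governs)

Bolt shear: A_b = π·1.125²/4 = 0.994 in²; R_n = 68 × 0.994 × 4 × 1 = 270.4 kips → 0.75 × 270.4 = 203 kips.
Bearing: edge l_c = 1, r_n = 17.4 kips; interior l_c = 2.75, r_n = 39.15 kips; R_n = 17.4 + 3·39.15 = 134.8 kips → 101 kips.
Block shear: A_gv = 3.406, A_nv = 2.258, A_nt = 0.3359 in²; R_n = min(0.6F_uA_nv, 0.6F_yA_gv) + U_bs·F_u·A_nt = 93.06 kips → 69.8 kips.
Block shear governs: 69.8 kips.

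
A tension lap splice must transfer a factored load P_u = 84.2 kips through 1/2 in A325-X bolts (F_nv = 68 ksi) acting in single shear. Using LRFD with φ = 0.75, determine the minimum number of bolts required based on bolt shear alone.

9 bolts

A_b = π·0.5²/4 = 0.1963 in².
Per-bolt design strength φR_n = 0.75 × 68 × 0.1963 × 1 = 10.01 kips.
n ≥ 84.2 / 10.01 = 8.408 → use 9 bolts.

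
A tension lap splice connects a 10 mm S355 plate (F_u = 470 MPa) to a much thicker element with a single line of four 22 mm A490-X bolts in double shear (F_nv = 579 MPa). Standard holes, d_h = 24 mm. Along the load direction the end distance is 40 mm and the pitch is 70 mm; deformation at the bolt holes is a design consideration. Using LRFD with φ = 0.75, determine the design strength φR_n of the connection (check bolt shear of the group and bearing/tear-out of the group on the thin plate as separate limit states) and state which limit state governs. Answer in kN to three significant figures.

677 kN (bearing governs)

Bolt shear: A_b = π·22²/4 = 380.1 mm²; R_n = 579 × 380.1 × 4 × 2 / 1000 = 1761 kN → 0.75 × 1761 = 1320 kN.
Bearing (1.2 l_c t F_u ≤ 2.4 d t F_u): upper limit = 2.4·22·10·470 / 1000 = 248.2 kN.
  Edge l_c = 40 − 24/2 = 28 → r_n = 157.9 kN; interior l_c = 70 − 24 = 46 → r_n = 248.2 kN.
  R_n,bearing = 1·157.9 + 3·248.2 = 902.4 kN → 0.75 × 902.4 = 677 kN.
Bearing governs: 677 kN.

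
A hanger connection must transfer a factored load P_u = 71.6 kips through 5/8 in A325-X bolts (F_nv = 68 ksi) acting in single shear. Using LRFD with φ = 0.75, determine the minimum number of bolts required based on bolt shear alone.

5 bolts

A_b = π·0.625²/4 = 0.3068 in².
Per-bolt design strength φR_n = 0.75 × 68 × 0.3068 × 1 = 15.65 kips.
n ≥ 71.6 / 15.65 = 4.576 → use 5 bolts.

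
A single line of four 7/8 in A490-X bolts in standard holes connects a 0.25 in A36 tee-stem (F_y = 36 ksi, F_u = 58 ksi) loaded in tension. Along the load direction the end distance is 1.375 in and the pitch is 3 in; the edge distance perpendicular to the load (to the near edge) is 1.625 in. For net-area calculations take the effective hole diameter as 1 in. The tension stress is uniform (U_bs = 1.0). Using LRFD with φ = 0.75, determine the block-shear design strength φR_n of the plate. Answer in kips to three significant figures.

54.3 kips

Shear plane L_v = 1.375 + 3·3 = 10.38 in; A_gv = 10.38 × 0.25 = 2.594 in².
A_nv = (10.38 − 3.5·1) × 0.25 = 1.719 in².
A_nt = (1.625 − 0.5·1) × 0.25 = 0.2812 in².
0.6 F_u A_nv = 59.81 kips; 0.6 F_y A_gv = 56.02 kips → shear yielding governs the shear term.
R_n = 56.02 + 1.0 × 58 × 0.2812 = 72.34 kips.
Design strength φR_n = 0.75 × 72.34 = 54.3 kips.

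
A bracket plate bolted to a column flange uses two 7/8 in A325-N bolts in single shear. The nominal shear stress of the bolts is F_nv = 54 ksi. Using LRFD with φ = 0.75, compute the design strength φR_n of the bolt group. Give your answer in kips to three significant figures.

A_b = π × 0.875² / 4 = 0.6013 in².
R_n = F_nv · A_b · n · n_s = 54 × 0.6013 × 2 × 1 = 64.94 kips.
Design strength φR_n = 0.75 × 64.94 = 48.7 kips.

48.7 kips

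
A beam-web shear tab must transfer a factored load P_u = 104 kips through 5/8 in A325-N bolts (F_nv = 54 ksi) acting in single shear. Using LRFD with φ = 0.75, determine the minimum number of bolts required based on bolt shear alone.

9 bolts

A_b = π·0.625²/4 = 0.3068 in².
Per-bolt design strength φR_n = 0.75 × 54 × 0.3068 × 1 = 12.43 kips.
n ≥ 104 / 12.43 = 8.37 → use 9 bolts.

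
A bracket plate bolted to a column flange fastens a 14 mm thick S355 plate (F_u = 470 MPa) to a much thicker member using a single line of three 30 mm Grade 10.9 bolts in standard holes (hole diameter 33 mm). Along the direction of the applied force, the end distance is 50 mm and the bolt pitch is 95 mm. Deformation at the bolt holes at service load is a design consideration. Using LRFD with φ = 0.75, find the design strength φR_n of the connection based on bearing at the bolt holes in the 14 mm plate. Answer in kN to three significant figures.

Per bolt r_n = 1.2 l_c t F_u ≤ 2.4 d t F_u; upper limit = 2.4 × 30 × 14 × 470 / 1000 = 473.8 kN.
Edge bolt: l_c = 50 − 33/2 = 33.5 mm → 1.2 × 33.5 × 14 × 470 / 1000 = 264.5 → r_n = 264.5 kN.
Interior bolts: l_c = 95 − 33 = 62 mm → 1.2 × 62 × 14 × 470 / 1000 = 489.6 → r_n = 473.8 kN.
R_n = 1 × 264.5 + 2 × 473.8 = 1212 kN.
Design strength φR_n = 0.75 × 1212 = 909 kN.

909 kN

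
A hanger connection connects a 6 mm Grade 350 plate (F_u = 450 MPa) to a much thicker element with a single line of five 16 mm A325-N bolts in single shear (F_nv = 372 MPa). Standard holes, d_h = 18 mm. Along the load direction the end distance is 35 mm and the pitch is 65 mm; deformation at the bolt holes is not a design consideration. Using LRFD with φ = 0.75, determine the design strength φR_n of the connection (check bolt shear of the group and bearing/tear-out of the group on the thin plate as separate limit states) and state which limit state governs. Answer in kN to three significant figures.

Bolt shear: A_b = π·16²/4 = 201.1 mm²; R_n = 372 × 201.1 × 5 × 1 / 1000 = 374 kN → 0.75 × 374 = 280 kN.
Bearing (1.5 l_c t F_u ≤ 3.0 d t F_u): upper limit = 3.0·16·6·450 / 1000 = 129.6 kN.
  Edge l_c = 35 − 18/2 = 26 → r_n = 105.3 kN; interior l_c = 65 − 18 = 47 → r_n = 129.6 kN.
  R_n,bearing = 1·105.3 + 4·129.6 = 623.7 kN → 0.75 × 623.7 = 468 kN.
Bolt shear governs: 280 kN.

280 kN (bolt shear governs)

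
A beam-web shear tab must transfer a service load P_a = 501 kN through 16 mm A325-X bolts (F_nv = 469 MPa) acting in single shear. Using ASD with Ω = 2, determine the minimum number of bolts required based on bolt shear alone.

11 bolts

A_b = π·16²/4 = 201.1 mm².
Per-bolt allowable strength R_n/Ω = 469 × 201.1 × 1 / 1000 / 2 = 47.15 kN.
n ≥ 501 / 47.15 = 10.63 → use 11 bolts.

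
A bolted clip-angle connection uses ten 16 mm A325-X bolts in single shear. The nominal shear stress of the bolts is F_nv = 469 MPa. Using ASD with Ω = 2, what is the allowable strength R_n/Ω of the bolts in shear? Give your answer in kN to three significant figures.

A_b = π × 16² / 4 = 201.1 mm².
R_n = F_nv · A_b · n · n_s = 469 × 201.1 × 10 × 1 / 1000 = 943 kN.
Allowable strength R_n/Ω = 943 / 2 = 471 kN.

471 kN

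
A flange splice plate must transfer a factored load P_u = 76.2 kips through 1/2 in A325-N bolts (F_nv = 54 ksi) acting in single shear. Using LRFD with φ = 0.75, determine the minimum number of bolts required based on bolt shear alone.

10 bolts

A_b = π·0.5²/4 = 0.1963 in².
Per-bolt design strength φR_n = 0.75 × 54 × 0.1963 × 1 = 7.952 kips.
n ≥ 76.2 / 7.952 = 9.582 → use 10 bolts.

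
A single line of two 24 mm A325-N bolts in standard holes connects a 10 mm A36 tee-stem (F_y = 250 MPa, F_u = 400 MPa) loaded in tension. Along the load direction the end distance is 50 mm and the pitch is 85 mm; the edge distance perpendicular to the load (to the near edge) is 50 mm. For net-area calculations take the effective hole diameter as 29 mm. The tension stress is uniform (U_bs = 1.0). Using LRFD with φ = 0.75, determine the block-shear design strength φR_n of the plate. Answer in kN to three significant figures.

Shear plane L_v = 50 + 1·85 = 135 mm; A_gv = 135 × 10 = 1350 mm².
A_nv = (135 − 1.5·29) × 10 = 915 mm².
A_nt = (50 − 0.5·29) × 10 = 355 mm².
0.6 F_u A_nv = 219.6 kN; 0.6 F_y A_gv = 202.5 kN → shear yielding governs the shear term.
R_n = 202.5 + 1.0 × 400 × 355 / 1000 = 344.5 kN.
Design strength φR_n = 0.75 × 344.5 = 258 kN.

258 kN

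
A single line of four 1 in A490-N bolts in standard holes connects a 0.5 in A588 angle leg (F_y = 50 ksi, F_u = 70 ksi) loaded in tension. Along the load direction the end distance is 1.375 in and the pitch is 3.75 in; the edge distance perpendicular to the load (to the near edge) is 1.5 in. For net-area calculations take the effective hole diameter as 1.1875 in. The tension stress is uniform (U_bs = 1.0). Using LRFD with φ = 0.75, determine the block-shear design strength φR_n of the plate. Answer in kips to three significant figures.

157 kips

Shear plane L_v = 1.375 + 3·3.75 = 12.62 in; A_gv = 12.62 × 0.5 = 6.312 in².
A_nv = (12.62 − 3.5·1.1875) × 0.5 = 4.234 in².
A_nt = (1.5 − 0.5·1.1875) × 0.5 = 0.4531 in².
0.6 F_u A_nv = 177.8 kips; 0.6 F_y A_gv = 189.4 kips → shear rupture governs the shear term.
R_n = 177.8 + 1.0 × 70 × 0.4531 = 209.6 kips.
Design strength φR_n = 0.75 × 209.6 = 157 kips.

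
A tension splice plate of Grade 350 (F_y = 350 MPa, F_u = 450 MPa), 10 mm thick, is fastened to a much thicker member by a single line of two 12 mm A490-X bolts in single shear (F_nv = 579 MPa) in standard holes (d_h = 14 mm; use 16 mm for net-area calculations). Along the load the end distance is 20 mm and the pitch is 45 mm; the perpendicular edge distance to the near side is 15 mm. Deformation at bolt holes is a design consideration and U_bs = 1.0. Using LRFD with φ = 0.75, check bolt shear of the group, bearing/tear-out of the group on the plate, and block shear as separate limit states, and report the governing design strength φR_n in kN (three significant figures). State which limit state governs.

98.2 kN (bolt shear governs)

Bolt shear: A_b = π·12²/4 = 113.1 mm²; R_n = 579 × 113.1 × 2 × 1 / 1000 = 131 kN → 0.75 × 131 = 98.2 kN.
Bearing: edge l_c = 13, r_n = 70.2 kN; interior l_c = 31, r_n = 129.6 kN; R_n = 70.2 + 1·129.6 = 199.8 kN → 150 kN.
Block shear: A_gv = 650, A_nv = 410, A_nt = 70 mm²; R_n = min(0.6F_uA_nv, 0.6F_yA_gv) + U_bs·F_u·A_nt = 142.2 kN → 107 kN.
Bolt shear governs: 98.2 kN.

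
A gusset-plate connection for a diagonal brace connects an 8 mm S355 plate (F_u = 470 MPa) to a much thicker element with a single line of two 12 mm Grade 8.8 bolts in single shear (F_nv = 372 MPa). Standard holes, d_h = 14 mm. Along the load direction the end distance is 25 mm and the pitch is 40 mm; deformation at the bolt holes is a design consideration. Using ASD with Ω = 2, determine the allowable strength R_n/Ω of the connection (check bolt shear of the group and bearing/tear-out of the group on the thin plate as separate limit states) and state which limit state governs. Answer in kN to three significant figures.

Bolt shear: A_b = π·12²/4 = 113.1 mm²; R_n = 372 × 113.1 × 2 × 1 / 1000 = 84.14 kN → 84.14 / 2 = 42.1 kN.
Bearing (1.2 l_c t F_u ≤ 2.4 d t F_u): upper limit = 2.4·12·8·470 / 1000 = 108.3 kN.
  Edge l_c = 25 − 14/2 = 18 → r_n = 81.22 kN; interior l_c = 40 − 14 = 26 → r_n = 108.3 kN.
  R_n,bearing = 1·81.22 + 1·108.3 = 189.5 kN → 189.5 / 2 = 94.8 kN.
Bolt shear governs: 42.1 kN.

42.1 kN (bolt shear governs)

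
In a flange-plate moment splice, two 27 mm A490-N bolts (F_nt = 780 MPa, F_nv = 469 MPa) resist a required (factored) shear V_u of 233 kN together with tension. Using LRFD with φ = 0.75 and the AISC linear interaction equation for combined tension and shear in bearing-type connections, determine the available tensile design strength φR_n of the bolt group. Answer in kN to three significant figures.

483 kN

A_b = π·27²/4 = 572.6 mm²; f_rv = 233 × 1000 / (2 × 572.6) = 203.5 MPa.
F'_nt = 1.3 F_nt − (F_nt / φF_nv) f_rv = 1.3·780 − (780/(0.75·469))·203.5 = 562.8 MPa, capped at F_nt → F'_nt = 562.8 MPa.
R_n = F'_nt · A_b · n = 562.8 × 572.6 × 2 / 1000 = 644.5 kN.
Design strength φR_n = 0.75 × 644.5 = 483 kN.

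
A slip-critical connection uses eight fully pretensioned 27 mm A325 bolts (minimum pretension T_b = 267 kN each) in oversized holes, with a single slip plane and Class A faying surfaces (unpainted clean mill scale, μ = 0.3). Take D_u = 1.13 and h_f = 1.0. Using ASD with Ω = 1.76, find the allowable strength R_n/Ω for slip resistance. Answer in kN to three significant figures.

R_n = μ · D_u · h_f · T_b · n_s · n_b = 0.3 × 1.13 × 1.0 × 267 × 1 × 8 = 724.1 kN.
Allowable strength R_n/Ω = 724.1 / 1.76 = 411 kN.

411 kN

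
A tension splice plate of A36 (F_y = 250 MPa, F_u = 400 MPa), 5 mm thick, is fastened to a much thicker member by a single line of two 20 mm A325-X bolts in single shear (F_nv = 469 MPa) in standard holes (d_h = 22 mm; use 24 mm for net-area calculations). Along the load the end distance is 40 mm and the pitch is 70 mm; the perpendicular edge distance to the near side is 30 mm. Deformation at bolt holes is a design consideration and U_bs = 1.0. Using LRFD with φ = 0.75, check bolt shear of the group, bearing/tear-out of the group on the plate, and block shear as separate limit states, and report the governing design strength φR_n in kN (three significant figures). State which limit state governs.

Bolt shear: A_b = π·20²/4 = 314.2 mm²; R_n = 469 × 314.2 × 2 × 1 / 1000 = 294.7 kN → 0.75 × 294.7 = 221 kN.
Bearing: edge l_c = 29, r_n = 69.6 kN; interior l_c = 48, r_n = 96 kN; R_n = 69.6 + 1·96 = 165.6 kN → 124 kN.
Block shear: A_gv = 550, A_nv = 370, A_nt = 90 mm²; R_n = min(0.6F_uA_nv, 0.6F_yA_gv) + U_bs·F_u·A_nt = 118.5 kN → 88.9 kN.
Block shear governs: 88.9 kN.

88.9 kN (block shear governs)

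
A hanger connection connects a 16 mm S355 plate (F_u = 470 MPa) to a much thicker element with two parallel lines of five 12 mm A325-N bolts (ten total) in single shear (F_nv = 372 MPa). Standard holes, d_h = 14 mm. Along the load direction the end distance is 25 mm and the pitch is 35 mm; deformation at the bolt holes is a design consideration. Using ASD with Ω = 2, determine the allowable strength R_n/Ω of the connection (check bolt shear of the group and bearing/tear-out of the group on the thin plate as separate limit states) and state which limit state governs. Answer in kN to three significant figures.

Bolt shear: A_b = π·12²/4 = 113.1 mm²; R_n = 372 × 113.1 × 10 × 1 / 1000 = 420.7 kN → 420.7 / 2 = 210 kN.
Bearing (1.2 l_c t F_u ≤ 2.4 d t F_u): upper limit = 2.4·12·16·470 / 1000 = 216.6 kN.
  Edge l_c = 25 − 14/2 = 18 → r_n = 162.4 kN; interior l_c = 35 − 14 = 21 → r_n = 189.5 kN.
  R_n,bearing = 2·162.4 + 8·189.5 = 1841 kN → 1841 / 2 = 920 kN.
Bolt shear governs: 210 kN.

210 kN (bolt shear governs)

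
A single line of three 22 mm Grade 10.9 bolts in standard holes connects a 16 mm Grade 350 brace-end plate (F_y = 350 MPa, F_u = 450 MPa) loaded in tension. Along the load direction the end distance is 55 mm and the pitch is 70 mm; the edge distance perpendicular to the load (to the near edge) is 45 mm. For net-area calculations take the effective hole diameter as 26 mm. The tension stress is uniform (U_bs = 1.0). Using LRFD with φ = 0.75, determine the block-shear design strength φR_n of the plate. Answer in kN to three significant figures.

594 kN

Shear plane L_v = 55 + 2·70 = 195 mm; A_gv = 195 × 16 = 3120 mm².
A_nv = (195 − 2.5·26) × 16 = 2080 mm².
A_nt = (45 − 0.5·26) × 16 = 512 mm².
0.6 F_u A_nv = 561.6 kN; 0.6 F_y A_gv = 655.2 kN → shear rupture governs the shear term.
R_n = 561.6 + 1.0 × 450 × 512 / 1000 = 792 kN.
Design strength φR_n = 0.75 × 792 = 594 kN.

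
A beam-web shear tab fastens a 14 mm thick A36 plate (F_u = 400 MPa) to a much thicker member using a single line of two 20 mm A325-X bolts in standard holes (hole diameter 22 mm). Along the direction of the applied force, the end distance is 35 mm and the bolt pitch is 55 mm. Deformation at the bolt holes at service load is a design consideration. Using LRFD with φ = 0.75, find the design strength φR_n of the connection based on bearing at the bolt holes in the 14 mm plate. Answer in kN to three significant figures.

287 kN

Per bolt r_n = 1.2 l_c t F_u ≤ 2.4 d t F_u; upper limit = 2.4 × 20 × 14 × 400 / 1000 = 268.8 kN.
Edge bolt: l_c = 35 − 22/2 = 24 mm → 1.2 × 24 × 14 × 400 / 1000 = 161.3 → r_n = 161.3 kN.
Interior bolts: l_c = 55 − 22 = 33 mm → 1.2 × 33 × 14 × 400 / 1000 = 221.8 → r_n = 221.8 kN.
R_n = 1 × 161.3 + 1 × 221.8 = 383 kN.
Design strength φR_n = 0.75 × 383 = 287 kN.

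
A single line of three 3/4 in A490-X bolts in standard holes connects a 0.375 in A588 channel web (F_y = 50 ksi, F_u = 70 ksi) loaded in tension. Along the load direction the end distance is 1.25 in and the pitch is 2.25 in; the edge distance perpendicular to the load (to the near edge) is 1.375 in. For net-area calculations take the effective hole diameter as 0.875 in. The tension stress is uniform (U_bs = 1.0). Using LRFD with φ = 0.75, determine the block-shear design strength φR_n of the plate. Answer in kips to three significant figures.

Shear plane L_v = 1.25 + 2·2.25 = 5.75 in; A_gv = 5.75 × 0.375 = 2.156 in².
A_nv = (5.75 − 2.5·0.875) × 0.375 = 1.336 in².
A_nt = (1.375 − 0.5·0.875) × 0.375 = 0.3516 in².
0.6 F_u A_nv = 56.11 kips; 0.6 F_y A_gv = 64.69 kips → shear rupture governs the shear term.
R_n = 56.11 + 1.0 × 70 × 0.3516 = 80.72 kips.
Design strength φR_n = 0.75 × 80.72 = 60.5 kips.

60.5 kips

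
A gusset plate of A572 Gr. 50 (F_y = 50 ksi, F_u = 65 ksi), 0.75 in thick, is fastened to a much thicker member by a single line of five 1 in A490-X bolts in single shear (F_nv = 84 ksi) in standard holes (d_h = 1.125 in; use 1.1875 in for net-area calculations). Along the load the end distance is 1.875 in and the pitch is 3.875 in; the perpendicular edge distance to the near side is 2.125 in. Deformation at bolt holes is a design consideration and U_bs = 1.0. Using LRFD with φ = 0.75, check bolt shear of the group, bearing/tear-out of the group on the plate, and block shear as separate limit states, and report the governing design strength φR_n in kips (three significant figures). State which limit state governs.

247 kips (bolt shear governs)

Bolt shear: A_b = π·1²/4 = 0.7854 in²; R_n = 84 × 0.7854 × 5 × 1 = 329.9 kips → 0.75 × 329.9 = 247 kips.
Bearing: edge l_c = 1.312, r_n = 76.78 kips; interior l_c = 2.75, r_n = 117 kips; R_n = 76.78 + 4·117 = 544.8 kips → 409 kips.
Block shear: A_gv = 13.03, A_nv = 9.023, A_nt = 1.148 in²; R_n = min(0.6F_uA_nv, 0.6F_yA_gv) + U_bs·F_u·A_nt = 426.6 kips → 320 kips.
Bolt shear governs: 247 kips.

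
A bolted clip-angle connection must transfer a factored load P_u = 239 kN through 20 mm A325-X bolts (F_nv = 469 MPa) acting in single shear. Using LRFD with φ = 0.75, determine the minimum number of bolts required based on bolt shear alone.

3 bolts

A_b = π·20²/4 = 314.2 mm².
Per-bolt design strength φR_n = 0.75 × 469 × 314.2 × 1 / 1000 = 110.5 kN.
n ≥ 239 / 110.5 = 2.163 → use 3 bolts.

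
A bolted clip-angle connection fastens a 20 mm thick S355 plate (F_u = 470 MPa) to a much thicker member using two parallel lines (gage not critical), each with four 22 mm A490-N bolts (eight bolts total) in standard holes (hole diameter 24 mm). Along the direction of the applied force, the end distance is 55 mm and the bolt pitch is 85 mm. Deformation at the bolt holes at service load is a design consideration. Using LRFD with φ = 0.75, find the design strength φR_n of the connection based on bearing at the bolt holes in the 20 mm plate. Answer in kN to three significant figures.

2960 kN

Per bolt r_n = 1.2 l_c t F_u ≤ 2.4 d t F_u; upper limit = 2.4 × 22 × 20 × 470 / 1000 = 496.3 kN.
Edge bolt: l_c = 55 − 24/2 = 43 mm → 1.2 × 43 × 20 × 470 / 1000 = 485 → r_n = 485 kN.
Interior bolts: l_c = 85 − 24 = 61 mm → 1.2 × 61 × 20 × 470 / 1000 = 688.1 → r_n = 496.3 kN.
R_n = 2 × 485 + 6 × 496.3 = 3948 kN.
Design strength φR_n = 0.75 × 3948 = 2960 kN.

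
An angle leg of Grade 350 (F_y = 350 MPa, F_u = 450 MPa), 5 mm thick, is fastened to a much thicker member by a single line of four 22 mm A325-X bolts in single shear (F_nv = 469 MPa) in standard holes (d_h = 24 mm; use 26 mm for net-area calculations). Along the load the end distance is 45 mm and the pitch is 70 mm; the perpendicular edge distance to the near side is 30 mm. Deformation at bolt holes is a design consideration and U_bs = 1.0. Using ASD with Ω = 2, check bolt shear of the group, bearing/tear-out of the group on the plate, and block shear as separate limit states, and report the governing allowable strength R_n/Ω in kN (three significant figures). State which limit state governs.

130 kN (block shear governs)

Bolt shear: A_b = π·22²/4 = 380.1 mm²; R_n = 469 × 380.1 × 4 × 1 / 1000 = 713.1 kN → 713.1 / 2 = 357 kN.
Bearing: edge l_c = 33, r_n = 89.1 kN; interior l_c = 46, r_n = 118.8 kN; R_n = 89.1 + 3·118.8 = 445.5 kN → 223 kN.
Block shear: A_gv = 1275, A_nv = 820, A_nt = 85 mm²; R_n = min(0.6F_uA_nv, 0.6F_yA_gv) + U_bs·F_u·A_nt = 259.6 kN → 130 kN.
Block shear governs: 130 kN.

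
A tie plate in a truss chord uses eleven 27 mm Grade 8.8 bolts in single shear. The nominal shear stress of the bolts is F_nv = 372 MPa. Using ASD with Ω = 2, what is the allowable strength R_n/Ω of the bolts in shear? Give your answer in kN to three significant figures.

A_b = π × 27² / 4 = 572.6 mm².
R_n = F_nv · A_b · n · n_s = 372 × 572.6 × 11 × 1 / 1000 = 2343 kN.
Allowable strength R_n/Ω = 2343 / 2 = 1170 kN.

1170 kN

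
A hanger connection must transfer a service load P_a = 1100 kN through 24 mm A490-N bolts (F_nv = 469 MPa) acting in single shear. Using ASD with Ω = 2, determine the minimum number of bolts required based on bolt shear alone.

11 bolts

A_b = π·24²/4 = 452.4 mm².
Per-bolt allowable strength R_n/Ω = 469 × 452.4 × 1 / 1000 / 2 = 106.1 kN.
n ≥ 1100 / 106.1 = 10.37 → use 11 bolts.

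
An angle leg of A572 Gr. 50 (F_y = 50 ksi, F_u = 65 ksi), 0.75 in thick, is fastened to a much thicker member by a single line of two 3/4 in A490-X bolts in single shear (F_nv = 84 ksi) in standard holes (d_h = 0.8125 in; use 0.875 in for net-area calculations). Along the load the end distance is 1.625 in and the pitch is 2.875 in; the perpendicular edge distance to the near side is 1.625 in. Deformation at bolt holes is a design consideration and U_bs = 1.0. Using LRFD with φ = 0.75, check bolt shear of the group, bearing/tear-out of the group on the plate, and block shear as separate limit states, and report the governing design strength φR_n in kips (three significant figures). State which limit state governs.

55.7 kips (bolt shear governs)

Bolt shear: A_b = π·0.75²/4 = 0.4418 in²; R_n = 84 × 0.4418 × 2 × 1 = 74.22 kips → 0.75 × 74.22 = 55.7 kips.
Bearing: edge l_c = 1.219, r_n = 71.3 kips; interior l_c = 2.062, r_n = 87.75 kips; R_n = 71.3 + 1·87.75 = 159 kips → 119 kips.
Block shear: A_gv = 3.375, A_nv = 2.391, A_nt = 0.8906 in²; R_n = min(0.6F_uA_nv, 0.6F_yA_gv) + U_bs·F_u·A_nt = 151.1 kips → 113 kips.
Bolt shear governs: 55.7 kips.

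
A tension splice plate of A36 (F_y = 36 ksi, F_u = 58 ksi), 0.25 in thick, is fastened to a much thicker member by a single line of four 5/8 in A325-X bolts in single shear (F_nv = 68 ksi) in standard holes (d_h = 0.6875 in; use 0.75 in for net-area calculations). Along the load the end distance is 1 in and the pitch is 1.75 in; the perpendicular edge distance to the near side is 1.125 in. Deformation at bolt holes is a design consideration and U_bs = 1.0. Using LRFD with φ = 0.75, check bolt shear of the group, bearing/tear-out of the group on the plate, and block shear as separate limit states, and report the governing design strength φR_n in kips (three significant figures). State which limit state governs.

Bolt shear: A_b = π·0.625²/4 = 0.3068 in²; R_n = 68 × 0.3068 × 4 × 1 = 83.45 kips → 0.75 × 83.45 = 62.6 kips.
Bearing: edge l_c = 0.6562, r_n = 11.42 kips; interior l_c = 1.062, r_n = 18.49 kips; R_n = 11.42 + 3·18.49 = 66.88 kips → 50.2 kips.
Block shear: A_gv = 1.562, A_nv = 0.9062, A_nt = 0.1875 in²; R_n = min(0.6F_uA_nv, 0.6F_yA_gv) + U_bs·F_u·A_nt = 42.41 kips → 31.8 kips.
Block shear governs: 31.8 kips.

31.8 kips (block shear governs)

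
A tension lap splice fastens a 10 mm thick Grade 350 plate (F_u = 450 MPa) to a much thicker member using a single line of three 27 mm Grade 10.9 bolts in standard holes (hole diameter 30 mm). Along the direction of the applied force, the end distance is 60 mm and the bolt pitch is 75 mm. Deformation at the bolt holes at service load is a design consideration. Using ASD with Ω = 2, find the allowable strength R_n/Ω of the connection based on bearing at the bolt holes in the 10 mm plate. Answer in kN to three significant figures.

Per bolt r_n = 1.2 l_c t F_u ≤ 2.4 d t F_u; upper limit = 2.4 × 27 × 10 × 450 / 1000 = 291.6 kN.
Edge bolt: l_c = 60 − 30/2 = 45 mm → 1.2 × 45 × 10 × 450 / 1000 = 243 → r_n = 243 kN.
Interior bolts: l_c = 75 − 30 = 45 mm → 1.2 × 45 × 10 × 450 / 1000 = 243 → r_n = 243 kN.
R_n = 1 × 243 + 2 × 243 = 729 kN.
Allowable strength R_n/Ω = 729 / 2 = 364 kN.

364 kN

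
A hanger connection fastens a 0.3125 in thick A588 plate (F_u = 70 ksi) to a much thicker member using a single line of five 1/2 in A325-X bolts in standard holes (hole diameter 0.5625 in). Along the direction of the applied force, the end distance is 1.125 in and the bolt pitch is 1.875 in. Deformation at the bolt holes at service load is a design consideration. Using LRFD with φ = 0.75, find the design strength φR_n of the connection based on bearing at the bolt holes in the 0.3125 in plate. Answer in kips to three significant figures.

95.4 kips

Per bolt r_n = 1.2 l_c t F_u ≤ 2.4 d t F_u; upper limit = 2.4 × 0.5 × 0.3125 × 70 = 26.25 kips.
Edge bolt: l_c = 1.125 − 0.5625/2 = 0.8438 in → 1.2 × 0.8438 × 0.3125 × 70 = 22.15 → r_n = 22.15 kips.
Interior bolts: l_c = 1.875 − 0.5625 = 1.312 in → 1.2 × 1.312 × 0.3125 × 70 = 34.45 → r_n = 26.25 kips.
R_n = 1 × 22.15 + 4 × 26.25 = 127.1 kips.
Design strength φR_n = 0.75 × 127.1 = 95.4 kips.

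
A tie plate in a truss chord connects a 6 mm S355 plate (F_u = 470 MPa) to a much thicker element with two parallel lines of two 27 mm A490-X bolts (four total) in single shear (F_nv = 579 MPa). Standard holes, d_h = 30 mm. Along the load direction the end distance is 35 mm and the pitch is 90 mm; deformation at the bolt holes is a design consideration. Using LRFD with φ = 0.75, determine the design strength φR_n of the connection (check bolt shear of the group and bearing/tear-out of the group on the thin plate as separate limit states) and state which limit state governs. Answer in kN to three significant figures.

376 kN (bearing governs)

Bolt shear: A_b = π·27²/4 = 572.6 mm²; R_n = 579 × 572.6 × 4 × 1 / 1000 = 1326 kN → 0.75 × 1326 = 995 kN.
Bearing (1.2 l_c t F_u ≤ 2.4 d t F_u): upper limit = 2.4·27·6·470 / 1000 = 182.7 kN.
  Edge l_c = 35 − 30/2 = 20 → r_n = 67.68 kN; interior l_c = 90 − 30 = 60 → r_n = 182.7 kN.
  R_n,bearing = 2·67.68 + 2·182.7 = 500.8 kN → 0.75 × 500.8 = 376 kN.
Bearing governs: 376 kN.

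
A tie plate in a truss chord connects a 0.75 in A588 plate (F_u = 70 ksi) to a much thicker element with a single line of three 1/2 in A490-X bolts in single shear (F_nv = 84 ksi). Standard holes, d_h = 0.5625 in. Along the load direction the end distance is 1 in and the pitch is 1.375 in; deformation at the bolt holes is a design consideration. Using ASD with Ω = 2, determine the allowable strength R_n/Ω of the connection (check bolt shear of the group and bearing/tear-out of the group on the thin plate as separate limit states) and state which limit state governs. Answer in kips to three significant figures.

Bolt shear: A_b = π·0.5²/4 = 0.1963 in²; R_n = 84 × 0.1963 × 3 × 1 = 49.48 kips → 49.48 / 2 = 24.7 kips.
Bearing (1.2 l_c t F_u ≤ 2.4 d t F_u): upper limit = 2.4·0.5·0.75·70 = 63 kips.
  Edge l_c = 1 − 0.5625/2 = 0.7188 → r_n = 45.28 kips; interior l_c = 1.375 − 0.5625 = 0.8125 → r_n = 51.19 kips.
  R_n,bearing = 1·45.28 + 2·51.19 = 147.7 kips → 147.7 / 2 = 73.8 kips.
Bolt shear governs: 24.7 kips.

24.7 kips (bolt shear governs)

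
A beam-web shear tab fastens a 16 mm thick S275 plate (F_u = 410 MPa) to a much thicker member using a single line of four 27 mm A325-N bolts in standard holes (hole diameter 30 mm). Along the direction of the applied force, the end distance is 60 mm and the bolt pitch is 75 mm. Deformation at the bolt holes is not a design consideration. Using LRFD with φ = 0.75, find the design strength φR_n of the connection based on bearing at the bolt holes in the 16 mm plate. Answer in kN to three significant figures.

Per bolt r_n = 1.5 l_c t F_u ≤ 3.0 d t F_u; upper limit = 3.0 × 27 × 16 × 410 / 1000 = 531.4 kN.
Edge bolt: l_c = 60 − 30/2 = 45 mm → 1.5 × 45 × 16 × 410 / 1000 = 442.8 → r_n = 442.8 kN.
Interior bolts: l_c = 75 − 30 = 45 mm → 1.5 × 45 × 16 × 410 / 1000 = 442.8 → r_n = 442.8 kN.
R_n = 1 × 442.8 + 3 × 442.8 = 1771 kN.
Design strength φR_n = 0.75 × 1771 = 1330 kN.

1330 kN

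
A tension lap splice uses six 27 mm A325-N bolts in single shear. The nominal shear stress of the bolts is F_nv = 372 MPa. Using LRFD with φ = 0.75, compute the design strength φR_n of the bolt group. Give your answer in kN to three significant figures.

A_b = π × 27² / 4 = 572.6 mm².
R_n = F_nv · A_b · n · n_s = 372 × 572.6 × 6 × 1 / 1000 = 1278 kN.
Design strength φR_n = 0.75 × 1278 = 958 kN.

958 kN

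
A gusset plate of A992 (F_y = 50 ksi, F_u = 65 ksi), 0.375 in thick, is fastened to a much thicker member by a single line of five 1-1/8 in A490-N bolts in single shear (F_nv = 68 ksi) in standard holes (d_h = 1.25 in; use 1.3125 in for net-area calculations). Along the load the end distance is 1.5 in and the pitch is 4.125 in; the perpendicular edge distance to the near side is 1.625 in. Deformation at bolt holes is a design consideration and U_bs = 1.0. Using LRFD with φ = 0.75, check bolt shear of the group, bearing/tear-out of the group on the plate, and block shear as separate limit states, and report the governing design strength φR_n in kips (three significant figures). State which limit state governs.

150 kips (block shear governs)

Bolt shear: A_b = π·1.125²/4 = 0.994 in²; R_n = 68 × 0.994 × 5 × 1 = 338 kips → 0.75 × 338 = 253 kips.
Bearing: edge l_c = 0.875, r_n = 25.59 kips; interior l_c = 2.875, r_n = 65.81 kips; R_n = 25.59 + 4·65.81 = 288.8 kips → 217 kips.
Block shear: A_gv = 6.75, A_nv = 4.535, A_nt = 0.3633 in²; R_n = min(0.6F_uA_nv, 0.6F_yA_gv) + U_bs·F_u·A_nt = 200.5 kips → 150 kips.
Block shear governs: 150 kips.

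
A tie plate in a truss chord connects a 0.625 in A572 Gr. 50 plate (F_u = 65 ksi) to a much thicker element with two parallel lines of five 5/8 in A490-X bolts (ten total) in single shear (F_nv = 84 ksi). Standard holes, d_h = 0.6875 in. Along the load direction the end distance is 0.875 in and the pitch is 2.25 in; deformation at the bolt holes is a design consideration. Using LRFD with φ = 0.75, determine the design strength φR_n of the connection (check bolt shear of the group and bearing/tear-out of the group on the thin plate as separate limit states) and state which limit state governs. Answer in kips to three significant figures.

Bolt shear: A_b = π·0.625²/4 = 0.3068 in²; R_n = 84 × 0.3068 × 10 × 1 = 257.7 kips → 0.75 × 257.7 = 193 kips.
Bearing (1.2 l_c t F_u ≤ 2.4 d t F_u): upper limit = 2.4·0.625·0.625·65 = 60.94 kips.
  Edge l_c = 0.875 − 0.6875/2 = 0.5312 → r_n = 25.9 kips; interior l_c = 2.25 − 0.6875 = 1.562 → r_n = 60.94 kips.
  R_n,bearing = 2·25.9 + 8·60.94 = 539.3 kips → 0.75 × 539.3 = 404 kips.
Bolt shear governs: 193 kips.

193 kips (bolt shear governs)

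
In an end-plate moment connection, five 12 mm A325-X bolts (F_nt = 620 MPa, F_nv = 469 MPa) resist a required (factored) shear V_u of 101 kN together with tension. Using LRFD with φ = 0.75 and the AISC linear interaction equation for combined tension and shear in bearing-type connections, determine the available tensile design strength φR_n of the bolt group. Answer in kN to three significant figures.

A_b = π·12²/4 = 113.1 mm²; f_rv = 101 × 1000 / (5 × 113.1) = 178.6 MPa.
F'_nt = 1.3 F_nt − (F_nt / φF_nv) f_rv = 1.3·620 − (620/(0.75·469))·178.6 = 491.2 MPa, capped at F_nt → F'_nt = 491.2 MPa.
R_n = F'_nt · A_b · n = 491.2 × 113.1 × 5 / 1000 = 277.8 kN.
Design strength φR_n = 0.75 × 277.8 = 208 kN.

208 kN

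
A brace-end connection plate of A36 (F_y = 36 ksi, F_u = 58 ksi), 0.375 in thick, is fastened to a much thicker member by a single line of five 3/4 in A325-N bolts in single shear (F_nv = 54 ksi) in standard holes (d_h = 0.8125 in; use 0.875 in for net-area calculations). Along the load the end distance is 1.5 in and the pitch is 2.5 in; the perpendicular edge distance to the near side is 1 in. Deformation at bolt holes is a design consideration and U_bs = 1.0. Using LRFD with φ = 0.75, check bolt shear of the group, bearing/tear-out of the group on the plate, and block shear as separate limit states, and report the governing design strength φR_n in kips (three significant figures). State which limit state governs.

Bolt shear: A_b = π·0.75²/4 = 0.4418 in²; R_n = 54 × 0.4418 × 5 × 1 = 119.3 kips → 0.75 × 119.3 = 89.5 kips.
Bearing: edge l_c = 1.094, r_n = 28.55 kips; interior l_c = 1.688, r_n = 39.15 kips; R_n = 28.55 + 4·39.15 = 185.1 kips → 139 kips.
Block shear: A_gv = 4.312, A_nv = 2.836, A_nt = 0.2109 in²; R_n = min(0.6F_uA_nv, 0.6F_yA_gv) + U_bs·F_u·A_nt = 105.4 kips → 79 kips.
Block shear governs: 79 kips.

79 kips (block shear governs)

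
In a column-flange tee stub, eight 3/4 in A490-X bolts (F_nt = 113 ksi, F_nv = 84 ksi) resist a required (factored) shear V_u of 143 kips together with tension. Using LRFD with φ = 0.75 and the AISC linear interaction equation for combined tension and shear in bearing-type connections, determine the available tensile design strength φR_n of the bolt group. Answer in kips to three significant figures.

197 kips

A_b = π·0.75²/4 = 0.4418 in²; f_rv = 143 / (8 × 0.4418) = 40.46 ksi.
F'_nt = 1.3 F_nt − (F_nt / φF_nv) f_rv = 1.3·113 − (113/(0.75·84))·40.46 = 74.33 ksi, capped at F_nt → F'_nt = 74.33 ksi.
R_n = F'_nt · A_b · n = 74.33 × 0.4418 × 8 = 262.7 kips.
Design strength φR_n = 0.75 × 262.7 = 197 kips.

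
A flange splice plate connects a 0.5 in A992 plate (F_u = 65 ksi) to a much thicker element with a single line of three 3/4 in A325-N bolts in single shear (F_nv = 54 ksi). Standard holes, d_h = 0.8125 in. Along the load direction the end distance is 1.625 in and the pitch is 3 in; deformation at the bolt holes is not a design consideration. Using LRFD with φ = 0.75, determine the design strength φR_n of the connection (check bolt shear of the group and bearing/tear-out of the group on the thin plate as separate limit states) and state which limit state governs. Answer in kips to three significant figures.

Bolt shear: A_b = π·0.75²/4 = 0.4418 in²; R_n = 54 × 0.4418 × 3 × 1 = 71.57 kips → 0.75 × 71.57 = 53.7 kips.
Bearing (1.5 l_c t F_u ≤ 3.0 d t F_u): upper limit = 3.0·0.75·0.5·65 = 73.12 kips.
  Edge l_c = 1.625 − 0.8125/2 = 1.219 → r_n = 59.41 kips; interior l_c = 3 − 0.8125 = 2.188 → r_n = 73.12 kips.
  R_n,bearing = 1·59.41 + 2·73.12 = 205.7 kips → 0.75 × 205.7 = 154 kips.
Bolt shear governs: 53.7 kips.

53.7 kips (bolt shear governs)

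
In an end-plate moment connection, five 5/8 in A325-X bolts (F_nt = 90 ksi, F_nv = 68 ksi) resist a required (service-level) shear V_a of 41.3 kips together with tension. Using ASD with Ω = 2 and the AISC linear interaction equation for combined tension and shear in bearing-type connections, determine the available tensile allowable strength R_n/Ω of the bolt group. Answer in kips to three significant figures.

A_b = π·0.625²/4 = 0.3068 in²; f_rv = 41.3 / (5 × 0.3068) = 26.92 ksi.
F'_nt = 1.3 F_nt − (Ω F_nt / F_nv) f_rv = 1.3·90 − (2·90/68)·26.92 = 45.73 ksi, capped at F_nt → F'_nt = 45.73 ksi.
R_n = F'_nt · A_b · n = 45.73 × 0.3068 × 5 = 70.15 kips.
Allowable strength R_n/Ω = 70.15 / 2 = 35.1 kips.

35.1 kips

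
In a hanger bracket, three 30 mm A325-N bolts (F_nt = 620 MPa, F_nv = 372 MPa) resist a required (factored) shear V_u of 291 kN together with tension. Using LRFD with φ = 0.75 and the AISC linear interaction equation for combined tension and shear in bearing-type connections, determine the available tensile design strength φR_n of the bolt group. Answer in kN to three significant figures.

797 kN

A_b = π·30²/4 = 706.9 mm²; f_rv = 291 × 1000 / (3 × 706.9) = 137.2 MPa.
F'_nt = 1.3 F_nt − (F_nt / φF_nv) f_rv = 1.3·620 − (620/(0.75·372))·137.2 = 501.1 MPa, capped at F_nt → F'_nt = 501.1 MPa.
R_n = F'_nt · A_b · n = 501.1 × 706.9 × 3 / 1000 = 1063 kN.
Design strength φR_n = 0.75 × 1063 = 797 kN.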